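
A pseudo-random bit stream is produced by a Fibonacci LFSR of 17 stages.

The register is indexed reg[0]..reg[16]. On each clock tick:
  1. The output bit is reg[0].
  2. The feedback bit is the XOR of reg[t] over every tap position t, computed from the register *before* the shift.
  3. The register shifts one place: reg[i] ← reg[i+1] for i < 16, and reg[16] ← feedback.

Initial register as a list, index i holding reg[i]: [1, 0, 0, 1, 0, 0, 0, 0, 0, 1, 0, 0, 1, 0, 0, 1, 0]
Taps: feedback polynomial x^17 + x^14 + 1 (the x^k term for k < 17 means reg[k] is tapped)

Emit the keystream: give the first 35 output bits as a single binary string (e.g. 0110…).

10010000010010010110010010110010111

tick  register→output (feedback)
  0  10010000010010010→1 (1)
  1  00100000100100101→0 (1)
  2  01000001001001011→0 (0)
  3  10000010010010110→1 (0)
  4  00000100100101100→0 (1)
  5  00001001001011001→0 (0)
  6  00010010010110010→0 (0)
  7  00100100101100100→0 (1)
  8  01001001011001001→0 (0)
  9  10010010110010010→1 (1)
 10  00100101100100101→0 (1)
 11  01001011001001011→0 (0)
 12  10010110010010110→1 (0)
 13  00101100100101100→0 (1)
 14  01011001001011001→0 (0)
 15  10110010010110010→1 (1)
 16  01100100101100101→0 (1)
 17  11001001011001011→1 (1)
 18  10010010110010111→1 (0)
 19  00100101100101110→0 (1)
 20  01001011001011101→0 (1)
 21  10010110010111011→1 (1)
 22  00101100101110111→0 (1)
 23  01011001011101111→0 (1)
 24  10110010111011111→1 (0)
 25  01100101110111110→0 (1)
 26  11001011101111101→1 (0)
 27  10010111011111010→1 (1)
 28  00101110111110101→0 (1)
 29  01011101111101011→0 (0)
 30  10111011111010110→1 (0)
 31  01110111110101100→0 (1)
 32  11101111101011001→1 (1)
 33  11011111010110011→1 (1)
 34  10111110101100111→1 (0)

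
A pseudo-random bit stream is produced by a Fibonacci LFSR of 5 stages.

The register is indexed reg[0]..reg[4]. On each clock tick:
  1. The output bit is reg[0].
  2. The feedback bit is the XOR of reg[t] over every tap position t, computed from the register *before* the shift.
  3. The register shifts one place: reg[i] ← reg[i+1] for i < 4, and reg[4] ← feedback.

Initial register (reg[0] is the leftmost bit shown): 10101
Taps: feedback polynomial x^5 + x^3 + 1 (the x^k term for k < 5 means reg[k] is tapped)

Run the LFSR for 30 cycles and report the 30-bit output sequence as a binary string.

101011101100011111001101001000

tick  register→output (feedback)
  0  10101→1 (1)
  1  01011→0 (1)
  2  10111→1 (0)
  3  01110→0 (1)
  4  11101→1 (1)
  5  11011→1 (0)
  6  10110→1 (0)
  7  01100→0 (0)
  8  11000→1 (1)
  9  10001→1 (1)
 10  00011→0 (1)
 11  00111→0 (1)
 12  01111→0 (1)
 13  11111→1 (0)
 14  11110→1 (0)
 15  11100→1 (1)
 16  11001→1 (1)
 17  10011→1 (0)
 18  00110→0 (1)
 19  01101→0 (0)
 20  11010→1 (0)
 21  10100→1 (1)
 22  01001→0 (0)
 23  10010→1 (0)
 24  00100→0 (0)
 25  01000→0 (0)
 26  10000→1 (1)
 27  00001→0 (0)
 28  00010→0 (1)
 29  00101→0 (0)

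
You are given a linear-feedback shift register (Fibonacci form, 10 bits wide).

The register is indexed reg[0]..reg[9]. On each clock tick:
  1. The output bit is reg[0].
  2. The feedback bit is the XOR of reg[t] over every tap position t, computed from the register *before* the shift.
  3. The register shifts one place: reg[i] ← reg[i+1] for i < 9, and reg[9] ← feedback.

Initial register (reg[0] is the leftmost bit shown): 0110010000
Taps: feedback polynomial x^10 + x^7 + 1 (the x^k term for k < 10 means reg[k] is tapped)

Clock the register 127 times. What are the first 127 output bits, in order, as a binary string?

tick  register→output (feedback)
  0  0110010000→0 (0)
  1  1100100000→1 (1)
  2  1001000001→1 (1)
  3  0010000011→0 (0)
  4  0100000110→0 (1)
  5  1000001101→1 (0)
  6  0000011010→0 (0)
  7  0000110100→0 (1)
  8  0001101001→0 (0)
  9  0011010010→0 (0)
 10  0110100100→0 (1)
 11  1101001001→1 (1)
 12  1010010011→1 (1)
 13  0100100111→0 (1)
 14  1001001111→1 (0)
 15  0010011110→0 (1)
 16  0100111101→0 (1)
 17  1001111011→1 (1)
 18  0011110111→0 (1)
 19  0111101111→0 (1)
 20  1111011111→1 (0)
 21  1110111110→1 (0)
 22  1101111100→1 (0)
 23  1011111000→1 (1)
 24  0111110001→0 (0)
 25  1111100010→1 (1)
 26  1111000101→1 (0)
 27  1110001010→1 (1)
 28  1100010101→1 (0)
 29  1000101010→1 (1)
 30  0001010101→0 (1)
 31  0010101011→0 (0)
 32  0101010110→0 (1)
 33  1010101101→1 (0)
 34  0101011010→0 (0)
 35  1010110100→1 (0)
 36  0101101000→0 (0)
 37  1011010000→1 (1)
 38  0110100001→0 (0)
 39  1101000010→1 (1)
 40  1010000101→1 (0)
 41  0100001010→0 (0)
 42  1000010100→1 (0)
 43  0000101000→0 (0)
 44  0001010000→0 (0)
 45  0010100000→0 (0)
 46  0101000000→0 (0)
 47  1010000000→1 (1)
 48  0100000001→0 (0)
 49  1000000010→1 (1)
 50  0000000101→0 (1)
 51  0000001011→0 (0)
 52  0000010110→0 (1)
 53  0000101101→0 (1)
 54  0001011011→0 (0)
 55  0010110110→0 (1)
 56  0101101101→0 (1)
 57  1011011011→1 (1)
 58  0110110111→0 (1)
 59  1101101111→1 (0)
 60  1011011110→1 (0)
 61  0110111100→0 (1)
 62  1101111001→1 (1)
 63  1011110011→1 (1)
 64  0111100111→0 (1)
 65  1111001111→1 (0)
 66  1110011110→1 (0)
 67  1100111100→1 (0)
 68  1001111000→1 (1)
 69  0011110001→0 (0)
 70  0111100010→0 (0)
 71  1111000100→1 (0)
 72  1110001000→1 (1)
 73  1100010001→1 (1)
 74  1000100011→1 (1)
 75  0001000111→0 (1)
 76  0010001111→0 (1)
 77  0100011111→0 (1)
 78  1000111111→1 (0)
 79  0001111110→0 (1)
 80  0011111101→0 (1)
 81  0111111011→0 (0)
 82  1111110110→1 (0)
 83  1111101100→1 (0)
 84  1111011000→1 (1)
 85  1110110001→1 (1)
 86  1101100011→1 (1)
 87  1011000111→1 (0)
 88  0110001110→0 (1)
 89  1100011101→1 (0)
 90  1000111010→1 (1)
 91  0001110101→0 (1)
 92  0011101011→0 (0)
 93  0111010110→0 (1)
 94  1110101101→1 (0)
 95  1101011010→1 (1)
 96  1010110101→1 (0)
 97  0101101010→0 (0)
 98  1011010100→1 (0)
 99  0110101000→0 (0)
100  1101010000→1 (1)
101  1010100001→1 (1)
102  0101000011→0 (0)
103  1010000110→1 (0)
104  0100001100→0 (1)
105  1000011001→1 (1)
106  0000110011→0 (0)
107  0001100110→0 (1)
108  0011001101→0 (1)
109  0110011011→0 (0)
110  1100110110→1 (0)
111  1001101100→1 (0)
112  0011011000→0 (0)
113  0110110000→0 (0)
114  1101100000→1 (1)
115  1011000001→1 (1)
116  0110000011→0 (0)
117  1100000110→1 (0)
118  1000001100→1 (0)
119  0000011000→0 (0)
120  0000110000→0 (0)
121  0001100000→0 (0)
122  0011000000→0 (0)
123  0110000000→0 (0)
124  1100000000→1 (1)
125  1000000001→1 (1)
126  0000000011→0 (0)

0110010000011010010011110111110001010101101000010100000001011011011110011110001000111111011000111010110101000011001101100000110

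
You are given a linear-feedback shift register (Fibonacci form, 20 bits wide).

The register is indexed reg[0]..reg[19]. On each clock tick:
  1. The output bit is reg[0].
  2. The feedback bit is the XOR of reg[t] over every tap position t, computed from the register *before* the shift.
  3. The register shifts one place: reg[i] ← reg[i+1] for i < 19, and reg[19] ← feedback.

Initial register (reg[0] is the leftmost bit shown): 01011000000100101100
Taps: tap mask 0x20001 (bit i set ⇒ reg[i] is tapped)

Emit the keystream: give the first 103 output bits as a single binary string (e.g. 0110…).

0101100000010010110011000000000100001101011011011010010001011101011101001101111000010101111100111001001

tick  register→output (feedback)
  0  01011000000100101100→0 (1)
  1  10110000001001011001→1 (1)
  2  01100000010010110011→0 (0)
  3  11000000100101100110→1 (0)
  4  10000001001011001100→1 (0)
  5  00000010010110011000→0 (0)
  6  00000100101100110000→0 (0)
  7  00001001011001100000→0 (0)
  8  00010010110011000000→0 (0)
  9  00100101100110000000→0 (0)
 10  01001011001100000000→0 (0)
 11  10010110011000000000→1 (1)
 12  00101100110000000001→0 (0)
 13  01011001100000000010→0 (0)
 14  10110011000000000100→1 (0)
 15  01100110000000001000→0 (0)
 16  11001100000000010000→1 (1)
 17  10011000000000100001→1 (1)
 18  00110000000001000011→0 (0)
 19  01100000000010000110→0 (1)
 20  11000000000100001101→1 (0)
 21  10000000001000011010→1 (1)
 22  00000000010000110101→0 (1)
 23  00000000100001101011→0 (0)
 24  00000001000011010110→0 (1)
 25  00000010000110101101→0 (1)
 26  00000100001101011011→0 (0)
 27  00001000011010110110→0 (1)
 28  00010000110101101101→0 (1)
 29  00100001101011011011→0 (0)
 30  01000011010110110110→0 (1)
 31  10000110101101101101→1 (0)
 32  00001101011011011010→0 (0)
 33  00011010110110110100→0 (1)
 34  00110101101101101001→0 (0)
 35  01101011011011010010→0 (0)
 36  11010110110110100100→1 (0)
 37  10101101101101001000→1 (1)
 38  01011011011010010001→0 (0)
 39  10110110110100100010→1 (1)
 40  01101101101001000101→0 (1)
 41  11011011010010001011→1 (1)
 42  10110110100100010111→1 (0)
 43  01101101001000101110→0 (1)
 44  11011010010001011101→1 (0)
 45  10110100100010111010→1 (1)
 46  01101001000101110101→0 (1)
 47  11010010001011101011→1 (1)
 48  10100100010111010111→1 (0)
 49  01001000101110101110→0 (1)
 50  10010001011101011101→1 (0)
 51  00100010111010111010→0 (0)
 52  01000101110101110100→0 (1)
 53  10001011101011101001→1 (1)
 54  00010111010111010011→0 (0)
 55  00101110101110100110→0 (1)
 56  01011101011101001101→0 (1)
 57  10111010111010011011→1 (1)
 58  01110101110100110111→0 (1)
 59  11101011101001101111→1 (0)
 60  11010111010011011110→1 (0)
 61  10101110100110111100→1 (0)
 62  01011101001101111000→0 (0)
 63  10111010011011110000→1 (1)
 64  01110100110111100001→0 (0)
 65  11101001101111000010→1 (1)
 66  11010011011110000101→1 (0)
 67  10100110111100001010→1 (1)
 68  01001101111000010101→0 (1)
 69  10011011110000101011→1 (1)
 70  00110111100001010111→0 (1)
 71  01101111000010101111→0 (1)
 72  11011110000101011111→1 (0)
 73  10111100001010111110→1 (0)
 74  01111000010101111100→0 (1)
 75  11110000101011111001→1 (1)
 76  11100001010111110011→1 (1)
 77  11000010101111100111→1 (0)
 78  10000101011111001110→1 (0)
 79  00001010111110011100→0 (1)
 80  00010101111100111001→0 (0)
 81  00101011111001110010→0 (0)
 82  01010111110011100100→0 (1)
 83  10101111100111001001→1 (1)
 84  01011111001110010011→0 (0)
 85  10111110011100100110→1 (0)
 86  01111100111001001100→0 (1)
 87  11111001110010011001→1 (1)
 88  11110011100100110011→1 (1)
 89  11100111001001100111→1 (0)
 90  11001110010011001110→1 (0)
 91  10011100100110011100→1 (0)
 92  00111001001100111000→0 (0)
 93  01110010011001110000→0 (0)
 94  11100100110011100000→1 (1)
 95  11001001100111000001→1 (1)
 96  10010011001110000011→1 (1)
 97  00100110011100000111→0 (1)
 98  01001100111000001111→0 (1)
 99  10011001110000011111→1 (0)
100  00110011100000111110→0 (1)
101  01100111000001111101→0 (1)
102  11001110000011111011→1 (1)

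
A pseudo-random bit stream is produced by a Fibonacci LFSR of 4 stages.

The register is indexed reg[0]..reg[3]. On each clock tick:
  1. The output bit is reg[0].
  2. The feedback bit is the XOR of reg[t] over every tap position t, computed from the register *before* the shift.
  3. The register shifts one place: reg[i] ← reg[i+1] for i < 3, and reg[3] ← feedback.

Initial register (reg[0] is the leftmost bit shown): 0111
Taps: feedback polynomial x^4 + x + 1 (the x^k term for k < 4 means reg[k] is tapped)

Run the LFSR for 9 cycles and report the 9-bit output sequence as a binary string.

tick  register→output (feedback)
  0  0111→0 (1)
  1  1111→1 (0)
  2  1110→1 (0)
  3  1100→1 (0)
  4  1000→1 (1)
  5  0001→0 (0)
  6  0010→0 (0)
  7  0100→0 (1)
  8  1001→1 (1)

011110001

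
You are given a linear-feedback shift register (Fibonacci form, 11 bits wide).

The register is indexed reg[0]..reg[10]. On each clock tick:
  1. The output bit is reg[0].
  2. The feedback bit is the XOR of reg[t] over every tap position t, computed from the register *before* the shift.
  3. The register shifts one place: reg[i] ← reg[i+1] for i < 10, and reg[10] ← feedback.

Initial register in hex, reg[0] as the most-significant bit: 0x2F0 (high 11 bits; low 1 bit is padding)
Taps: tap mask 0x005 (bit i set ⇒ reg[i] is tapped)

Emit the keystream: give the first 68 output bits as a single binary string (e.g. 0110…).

tick  register→output (feedback)
  0  00101111000→0 (1)
  1  01011110001→0 (0)
  2  10111100010→1 (0)
  3  01111000100→0 (1)
  4  11110001001→1 (0)
  5  11100010010→1 (0)
  6  11000100100→1 (1)
  7  10001001001→1 (1)
  8  00010010011→0 (0)
  9  00100100110→0 (1)
 10  01001001101→0 (0)
 11  10010011010→1 (1)
 12  00100110101→0 (1)
 13  01001101011→0 (0)
 14  10011010110→1 (1)
 15  00110101101→0 (1)
 16  01101011011→0 (1)
 17  11010110111→1 (1)
 18  10101101111→1 (0)
 19  01011011110→0 (0)
 20  10110111100→1 (0)
 21  01101111000→0 (1)
 22  11011110001→1 (1)
 23  10111100011→1 (0)
 24  01111000110→0 (1)
 25  11110001101→1 (0)
 26  11100011010→1 (0)
 27  11000110100→1 (1)
 28  10001101001→1 (1)
 29  00011010011→0 (0)
 30  00110100110→0 (1)
 31  01101001101→0 (1)
 32  11010011011→1 (1)
 33  10100110111→1 (0)
 34  01001101110→0 (0)
 35  10011011100→1 (1)
 36  00110111001→0 (1)
 37  01101110011→0 (1)
 38  11011100111→1 (1)
 39  10111001111→1 (0)
 40  01110011110→0 (1)
 41  11100111101→1 (0)
 42  11001111010→1 (1)
 43  10011110101→1 (1)
 44  00111101011→0 (1)
 45  01111010111→0 (1)
 46  11110101111→1 (0)
 47  11101011110→1 (0)
 48  11010111100→1 (1)
 49  10101111001→1 (0)
 50  01011110010→0 (0)
 51  10111100100→1 (0)
 52  01111001000→0 (1)
 53  11110010001→1 (0)
 54  11100100010→1 (0)
 55  11001000100→1 (1)
 56  10010001001→1 (1)
 57  00100010011→0 (1)
 58  01000100111→0 (0)
 59  10001001110→1 (1)
 60  00010011101→0 (0)
 61  00100111010→0 (1)
 62  01001110101→0 (0)
 63  10011101010→1 (1)
 64  00111010101→0 (1)
 65  01110101011→0 (1)
 66  11101010111→1 (0)
 67  11010101110→1 (1)

00101111000100100110101101111000110100110111001111010111100100010011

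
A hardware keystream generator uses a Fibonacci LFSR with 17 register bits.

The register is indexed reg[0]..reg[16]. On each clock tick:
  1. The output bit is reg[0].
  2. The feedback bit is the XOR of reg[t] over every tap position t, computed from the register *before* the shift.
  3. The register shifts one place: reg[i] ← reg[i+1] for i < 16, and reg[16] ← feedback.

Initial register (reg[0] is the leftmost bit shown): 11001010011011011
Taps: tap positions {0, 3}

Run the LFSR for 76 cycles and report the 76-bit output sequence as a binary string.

1100101001101101110011001000000111010100010001111011101100111101001100010110

step | reg (before) | out | fb
   0 | 11001010011011011 | 1 | 1
   1 | 10010100110110111 | 1 | 0
   2 | 00101001101101110 | 0 | 0
   3 | 01010011011011100 | 0 | 1
   4 | 10100110110111001 | 1 | 1
   5 | 01001101101110011 | 0 | 0
   6 | 10011011011100110 | 1 | 0
   7 | 00110110111001100 | 0 | 1
   8 | 01101101110011001 | 0 | 0
   9 | 11011011100110010 | 1 | 0
  10 | 10110111001100100 | 1 | 0
  11 | 01101110011001000 | 0 | 0
  12 | 11011100110010000 | 1 | 0
  13 | 10111001100100000 | 1 | 0
  14 | 01110011001000000 | 0 | 1
  15 | 11100110010000001 | 1 | 1
  16 | 11001100100000011 | 1 | 1
  17 | 10011001000000111 | 1 | 0
  18 | 00110010000001110 | 0 | 1
  19 | 01100100000011101 | 0 | 0
  20 | 11001000000111010 | 1 | 1
  21 | 10010000001110101 | 1 | 0
  22 | 00100000011101010 | 0 | 0
  23 | 01000000111010100 | 0 | 0
  24 | 10000001110101000 | 1 | 1
  25 | 00000011101010001 | 0 | 0
  26 | 00000111010100010 | 0 | 0
  27 | 00001110101000100 | 0 | 0
  28 | 00011101010001000 | 0 | 1
  29 | 00111010100010001 | 0 | 1
  30 | 01110101000100011 | 0 | 1
  31 | 11101010001000111 | 1 | 1
  32 | 11010100010001111 | 1 | 0
  33 | 10101000100011110 | 1 | 1
  34 | 01010001000111101 | 0 | 1
  35 | 10100010001111011 | 1 | 1
  36 | 01000100011110111 | 0 | 0
  37 | 10001000111101110 | 1 | 1
  38 | 00010001111011101 | 0 | 1
  39 | 00100011110111011 | 0 | 0
  40 | 01000111101110110 | 0 | 0
  41 | 10001111011101100 | 1 | 1
  42 | 00011110111011001 | 0 | 1
  43 | 00111101110110011 | 0 | 1
  44 | 01111011101100111 | 0 | 1
  45 | 11110111011001111 | 1 | 0
  46 | 11101110110011110 | 1 | 1
  47 | 11011101100111101 | 1 | 0
  48 | 10111011001111010 | 1 | 0
  49 | 01110110011110100 | 0 | 1
  50 | 11101100111101001 | 1 | 1
  51 | 11011001111010011 | 1 | 0
  52 | 10110011110100110 | 1 | 0
  53 | 01100111101001100 | 0 | 0
  54 | 11001111010011000 | 1 | 1
  55 | 10011110100110001 | 1 | 0
  56 | 00111101001100010 | 0 | 1
  57 | 01111010011000101 | 0 | 1
  58 | 11110100110001011 | 1 | 0
  59 | 11101001100010110 | 1 | 1
  60 | 11010011000101101 | 1 | 0
  61 | 10100110001011010 | 1 | 1
  62 | 01001100010110101 | 0 | 0
  63 | 10011000101101010 | 1 | 0
  64 | 00110001011010100 | 0 | 1
  65 | 01100010110101001 | 0 | 0
  66 | 11000101101010010 | 1 | 1
  67 | 10001011010100101 | 1 | 1
  68 | 00010110101001011 | 0 | 1
  69 | 00101101010010111 | 0 | 0
  70 | 01011010100101110 | 0 | 1
  71 | 10110101001011101 | 1 | 0
  72 | 01101010010111010 | 0 | 0
  73 | 11010100101110100 | 1 | 0
  74 | 10101001011101000 | 1 | 1
  75 | 01010010111010001 | 0 | 1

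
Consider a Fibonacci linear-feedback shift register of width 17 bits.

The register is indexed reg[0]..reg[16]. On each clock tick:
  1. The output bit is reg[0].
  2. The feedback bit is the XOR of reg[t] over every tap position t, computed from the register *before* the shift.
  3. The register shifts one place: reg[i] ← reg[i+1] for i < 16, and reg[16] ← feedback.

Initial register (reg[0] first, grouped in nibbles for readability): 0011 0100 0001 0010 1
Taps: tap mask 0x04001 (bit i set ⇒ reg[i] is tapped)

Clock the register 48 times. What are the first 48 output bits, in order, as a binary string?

001101000001001011000010010000010100100000100100

step | reg (before) | out | fb
   0 | 00110100000100101 | 0 | 1
   1 | 01101000001001011 | 0 | 0
   2 | 11010000010010110 | 1 | 0
   3 | 10100000100101100 | 1 | 0
   4 | 01000001001011000 | 0 | 0
   5 | 10000010010110000 | 1 | 1
   6 | 00000100101100001 | 0 | 0
   7 | 00001001011000010 | 0 | 0
   8 | 00010010110000100 | 0 | 1
   9 | 00100101100001001 | 0 | 0
  10 | 01001011000010010 | 0 | 0
  11 | 10010110000100100 | 1 | 0
  12 | 00101100001001000 | 0 | 0
  13 | 01011000010010000 | 0 | 0
  14 | 10110000100100000 | 1 | 1
  15 | 01100001001000001 | 0 | 0
  16 | 11000010010000010 | 1 | 1
  17 | 10000100100000101 | 1 | 0
  18 | 00001001000001010 | 0 | 0
  19 | 00010010000010100 | 0 | 1
  20 | 00100100000101001 | 0 | 0
  21 | 01001000001010010 | 0 | 0
  22 | 10010000010100100 | 1 | 0
  23 | 00100000101001000 | 0 | 0
  24 | 01000001010010000 | 0 | 0
  25 | 10000010100100000 | 1 | 1
  26 | 00000101001000001 | 0 | 0
  27 | 00001010010000010 | 0 | 0
  28 | 00010100100000100 | 0 | 1
  29 | 00101001000001001 | 0 | 0
  30 | 01010010000010010 | 0 | 0
  31 | 10100100000100100 | 1 | 0
  32 | 01001000001001000 | 0 | 0
  33 | 10010000010010000 | 1 | 1
  34 | 00100000100100001 | 0 | 0
  35 | 01000001001000010 | 0 | 0
  36 | 10000010010000100 | 1 | 0
  37 | 00000100100001000 | 0 | 0
  38 | 00001001000010000 | 0 | 0
  39 | 00010010000100000 | 0 | 0
  40 | 00100100001000000 | 0 | 0
  41 | 01001000010000000 | 0 | 0
  42 | 10010000100000000 | 1 | 1
  43 | 00100001000000001 | 0 | 0
  44 | 01000010000000010 | 0 | 0
  45 | 10000100000000100 | 1 | 0
  46 | 00001000000001000 | 0 | 0
  47 | 00010000000010000 | 0 | 0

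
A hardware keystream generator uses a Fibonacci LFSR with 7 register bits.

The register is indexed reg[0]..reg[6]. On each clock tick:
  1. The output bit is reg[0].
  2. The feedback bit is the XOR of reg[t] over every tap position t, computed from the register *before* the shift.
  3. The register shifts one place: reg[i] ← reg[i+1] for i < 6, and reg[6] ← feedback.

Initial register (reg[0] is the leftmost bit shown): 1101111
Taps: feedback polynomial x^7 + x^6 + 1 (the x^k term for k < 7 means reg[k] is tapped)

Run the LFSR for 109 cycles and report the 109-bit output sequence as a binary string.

1101111011010110110010010001110000101111100101011100110100010011110001010000110000010000001111111010101001100

k : reg_k → out_k, fb_k
0: 1101111 → 1, fb=0
1: 1011110 → 1, fb=1
2: 0111101 → 0, fb=1
3: 1111011 → 1, fb=0
4: 1110110 → 1, fb=1
5: 1101101 → 1, fb=0
6: 1011010 → 1, fb=1
7: 0110101 → 0, fb=1
8: 1101011 → 1, fb=0
9: 1010110 → 1, fb=1
10: 0101101 → 0, fb=1
11: 1011011 → 1, fb=0
12: 0110110 → 0, fb=0
13: 1101100 → 1, fb=1
14: 1011001 → 1, fb=0
15: 0110010 → 0, fb=0
16: 1100100 → 1, fb=1
17: 1001001 → 1, fb=0
18: 0010010 → 0, fb=0
19: 0100100 → 0, fb=0
20: 1001000 → 1, fb=1
21: 0010001 → 0, fb=1
22: 0100011 → 0, fb=1
23: 1000111 → 1, fb=0
24: 0001110 → 0, fb=0
25: 0011100 → 0, fb=0
26: 0111000 → 0, fb=0
27: 1110000 → 1, fb=1
28: 1100001 → 1, fb=0
29: 1000010 → 1, fb=1
30: 0000101 → 0, fb=1
31: 0001011 → 0, fb=1
32: 0010111 → 0, fb=1
33: 0101111 → 0, fb=1
34: 1011111 → 1, fb=0
35: 0111110 → 0, fb=0
36: 1111100 → 1, fb=1
37: 1111001 → 1, fb=0
38: 1110010 → 1, fb=1
39: 1100101 → 1, fb=0
40: 1001010 → 1, fb=1
41: 0010101 → 0, fb=1
42: 0101011 → 0, fb=1
43: 1010111 → 1, fb=0
44: 0101110 → 0, fb=0
45: 1011100 → 1, fb=1
46: 0111001 → 0, fb=1
47: 1110011 → 1, fb=0
48: 1100110 → 1, fb=1
49: 1001101 → 1, fb=0
50: 0011010 → 0, fb=0
51: 0110100 → 0, fb=0
52: 1101000 → 1, fb=1
53: 1010001 → 1, fb=0
54: 0100010 → 0, fb=0
55: 1000100 → 1, fb=1
56: 0001001 → 0, fb=1
57: 0010011 → 0, fb=1
58: 0100111 → 0, fb=1
59: 1001111 → 1, fb=0
60: 0011110 → 0, fb=0
61: 0111100 → 0, fb=0
62: 1111000 → 1, fb=1
63: 1110001 → 1, fb=0
64: 1100010 → 1, fb=1
65: 1000101 → 1, fb=0
66: 0001010 → 0, fb=0
67: 0010100 → 0, fb=0
68: 0101000 → 0, fb=0
69: 1010000 → 1, fb=1
70: 0100001 → 0, fb=1
71: 1000011 → 1, fb=0
72: 0000110 → 0, fb=0
73: 0001100 → 0, fb=0
74: 0011000 → 0, fb=0
75: 0110000 → 0, fb=0
76: 1100000 → 1, fb=1
77: 1000001 → 1, fb=0
78: 0000010 → 0, fb=0
79: 0000100 → 0, fb=0
80: 0001000 → 0, fb=0
81: 0010000 → 0, fb=0
82: 0100000 → 0, fb=0
83: 1000000 → 1, fb=1
84: 0000001 → 0, fb=1
85: 0000011 → 0, fb=1
86: 0000111 → 0, fb=1
87: 0001111 → 0, fb=1
88: 0011111 → 0, fb=1
89: 0111111 → 0, fb=1
90: 1111111 → 1, fb=0
91: 1111110 → 1, fb=1
92: 1111101 → 1, fb=0
93: 1111010 → 1, fb=1
94: 1110101 → 1, fb=0
95: 1101010 → 1, fb=1
96: 1010101 → 1, fb=0
97: 0101010 → 0, fb=0
98: 1010100 → 1, fb=1
99: 0101001 → 0, fb=1
100: 1010011 → 1, fb=0
101: 0100110 → 0, fb=0
102: 1001100 → 1, fb=1
103: 0011001 → 0, fb=1
104: 0110011 → 0, fb=1
105: 1100111 → 1, fb=0
106: 1001110 → 1, fb=1
107: 0011101 → 0, fb=1
108: 0111011 → 0, fb=1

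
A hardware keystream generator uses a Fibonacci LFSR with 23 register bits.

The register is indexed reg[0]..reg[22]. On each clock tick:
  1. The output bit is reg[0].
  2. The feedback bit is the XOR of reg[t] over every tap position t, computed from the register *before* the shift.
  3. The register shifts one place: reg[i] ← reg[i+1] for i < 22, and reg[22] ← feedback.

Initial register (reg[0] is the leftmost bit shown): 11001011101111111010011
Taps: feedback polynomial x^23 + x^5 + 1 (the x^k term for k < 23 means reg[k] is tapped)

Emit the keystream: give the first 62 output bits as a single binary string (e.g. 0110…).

11001011101111111010011101111000100101101001000011010100100010

tick  register→output (feedback)
  0  11001011101111111010011→1 (1)
  1  10010111011111110100111→1 (0)
  2  00101110111111101001110→0 (1)
  3  01011101111111010011101→0 (1)
  4  10111011111110100111011→1 (1)
  5  01110111111101001110111→0 (1)
  6  11101111111010011101111→1 (0)
  7  11011111110100111011110→1 (0)
  8  10111111101001110111100→1 (0)
  9  01111111010011101111000→0 (1)
 10  11111110100111011110001→1 (0)
 11  11111101001110111100010→1 (0)
 12  11111010011101111000100→1 (1)
 13  11110100111011110001001→1 (0)
 14  11101001110111100010010→1 (1)
 15  11010011101111000100101→1 (1)
 16  10100111011110001001011→1 (0)
 17  01001110111100010010110→0 (1)
 18  10011101111000100101101→1 (0)
 19  00111011110001001011010→0 (0)
 20  01110111100010010110100→0 (1)
 21  11101111000100101101001→1 (0)
 22  11011110001001011010010→1 (0)
 23  10111100010010110100100→1 (0)
 24  01111000100101101001000→0 (0)
 25  11110001001011010010000→1 (1)
 26  11100010010110100100001→1 (1)
 27  11000100101101001000011→1 (0)
 28  10001001011010010000110→1 (1)
 29  00010010110100100001101→0 (0)
 30  00100101101001000011010→0 (1)
 31  01001011010010000110101→0 (0)
 32  10010110100100001101010→1 (0)
 33  00101101001000011010100→0 (1)
 34  01011010010000110101001→0 (0)
 35  10110100100001101010010→1 (0)
 36  01101001000011010100100→0 (0)
 37  11010010000110101001000→1 (1)
 38  10100100001101010010001→1 (0)
 39  01001000011010100100010→0 (0)
 40  10010000110101001000100→1 (1)
 41  00100001101010010001001→0 (0)
 42  01000011010100100010010→0 (0)
 43  10000110101001000100100→1 (0)
 44  00001101010010001001000→0 (1)
 45  00011010100100010010001→0 (0)
 46  00110101001000100100010→0 (1)
 47  01101010010001001000101→0 (0)
 48  11010100100010010001010→1 (0)
 49  10101001000100100010100→1 (1)
 50  01010010001001000101001→0 (0)
 51  10100100010010001010010→1 (0)
 52  01001000100100010100100→0 (0)
 53  10010001001000101001000→1 (1)
 54  00100010010001010010001→0 (0)
 55  01000100100010100100010→0 (1)
 56  10001001000101001000101→1 (1)
 57  00010010001010010001011→0 (0)
 58  00100100010100100010110→0 (1)
 59  01001000101001000101101→0 (0)
 60  10010001010010001011010→1 (1)
 61  00100010100100010110101→0 (0)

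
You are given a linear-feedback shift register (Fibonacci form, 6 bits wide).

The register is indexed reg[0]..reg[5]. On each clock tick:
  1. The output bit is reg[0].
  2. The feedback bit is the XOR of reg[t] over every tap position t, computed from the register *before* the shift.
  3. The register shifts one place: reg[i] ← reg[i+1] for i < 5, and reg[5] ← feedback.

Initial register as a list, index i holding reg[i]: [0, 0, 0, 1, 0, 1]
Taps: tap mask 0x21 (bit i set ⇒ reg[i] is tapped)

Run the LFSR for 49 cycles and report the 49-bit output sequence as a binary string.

0001011110010100011000010000011111101010110011011

step | reg (before) | out | fb
   0 | 000101 | 0 | 1
   1 | 001011 | 0 | 1
   2 | 010111 | 0 | 1
   3 | 101111 | 1 | 0
   4 | 011110 | 0 | 0
   5 | 111100 | 1 | 1
   6 | 111001 | 1 | 0
   7 | 110010 | 1 | 1
   8 | 100101 | 1 | 0
   9 | 001010 | 0 | 0
  10 | 010100 | 0 | 0
  11 | 101000 | 1 | 1
  12 | 010001 | 0 | 1
  13 | 100011 | 1 | 0
  14 | 000110 | 0 | 0
  15 | 001100 | 0 | 0
  16 | 011000 | 0 | 0
  17 | 110000 | 1 | 1
  18 | 100001 | 1 | 0
  19 | 000010 | 0 | 0
  20 | 000100 | 0 | 0
  21 | 001000 | 0 | 0
  22 | 010000 | 0 | 0
  23 | 100000 | 1 | 1
  24 | 000001 | 0 | 1
  25 | 000011 | 0 | 1
  26 | 000111 | 0 | 1
  27 | 001111 | 0 | 1
  28 | 011111 | 0 | 1
  29 | 111111 | 1 | 0
  30 | 111110 | 1 | 1
  31 | 111101 | 1 | 0
  32 | 111010 | 1 | 1
  33 | 110101 | 1 | 0
  34 | 101010 | 1 | 1
  35 | 010101 | 0 | 1
  36 | 101011 | 1 | 0
  37 | 010110 | 0 | 0
  38 | 101100 | 1 | 1
  39 | 011001 | 0 | 1
  40 | 110011 | 1 | 0
  41 | 100110 | 1 | 1
  42 | 001101 | 0 | 1
  43 | 011011 | 0 | 1
  44 | 110111 | 1 | 0
  45 | 101110 | 1 | 1
  46 | 011101 | 0 | 1
  47 | 111011 | 1 | 0
  48 | 110110 | 1 | 1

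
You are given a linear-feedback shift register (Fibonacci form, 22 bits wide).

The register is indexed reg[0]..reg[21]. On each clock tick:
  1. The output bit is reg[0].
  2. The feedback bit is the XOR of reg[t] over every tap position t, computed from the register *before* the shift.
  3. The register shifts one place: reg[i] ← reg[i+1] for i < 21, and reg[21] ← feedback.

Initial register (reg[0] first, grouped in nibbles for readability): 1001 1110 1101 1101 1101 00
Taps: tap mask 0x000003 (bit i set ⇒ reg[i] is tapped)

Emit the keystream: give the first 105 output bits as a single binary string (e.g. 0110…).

100111101101110111010010100011011001100111011110010110101010100110001011101111111110101001110011000000001

k : reg_k → out_k, fb_k
0: 1001111011011101110100 → 1, fb=1
1: 0011110110111011101001 → 0, fb=0
2: 0111101101110111010010 → 0, fb=1
3: 1111011011101110100101 → 1, fb=0
4: 1110110111011101001010 → 1, fb=0
5: 1101101110111010010100 → 1, fb=0
6: 1011011101110100101000 → 1, fb=1
7: 0110111011101001010001 → 0, fb=1
8: 1101110111010010100011 → 1, fb=0
9: 1011101110100101000110 → 1, fb=1
10: 0111011101001010001101 → 0, fb=1
11: 1110111010010100011011 → 1, fb=0
12: 1101110100101000110110 → 1, fb=0
13: 1011101001010001101100 → 1, fb=1
14: 0111010010100011011001 → 0, fb=1
15: 1110100101000110110011 → 1, fb=0
16: 1101001010001101100110 → 1, fb=0
17: 1010010100011011001100 → 1, fb=1
18: 0100101000110110011001 → 0, fb=1
19: 1001010001101100110011 → 1, fb=1
20: 0010100011011001100111 → 0, fb=0
21: 0101000110110011001110 → 0, fb=1
22: 1010001101100110011101 → 1, fb=1
23: 0100011011001100111011 → 0, fb=1
24: 1000110110011001110111 → 1, fb=1
25: 0001101100110011101111 → 0, fb=0
26: 0011011001100111011110 → 0, fb=0
27: 0110110011001110111100 → 0, fb=1
28: 1101100110011101111001 → 1, fb=0
29: 1011001100111011110010 → 1, fb=1
30: 0110011001110111100101 → 0, fb=1
31: 1100110011101111001011 → 1, fb=0
32: 1001100111011110010110 → 1, fb=1
33: 0011001110111100101101 → 0, fb=0
34: 0110011101111001011010 → 0, fb=1
35: 1100111011110010110101 → 1, fb=0
36: 1001110111100101101010 → 1, fb=1
37: 0011101111001011010101 → 0, fb=0
38: 0111011110010110101010 → 0, fb=1
39: 1110111100101101010101 → 1, fb=0
40: 1101111001011010101010 → 1, fb=0
41: 1011110010110101010100 → 1, fb=1
42: 0111100101101010101001 → 0, fb=1
43: 1111001011010101010011 → 1, fb=0
44: 1110010110101010100110 → 1, fb=0
45: 1100101101010101001100 → 1, fb=0
46: 1001011010101010011000 → 1, fb=1
47: 0010110101010100110001 → 0, fb=0
48: 0101101010101001100010 → 0, fb=1
49: 1011010101010011000101 → 1, fb=1
50: 0110101010100110001011 → 0, fb=1
51: 1101010101001100010111 → 1, fb=0
52: 1010101010011000101110 → 1, fb=1
53: 0101010100110001011101 → 0, fb=1
54: 1010101001100010111011 → 1, fb=1
55: 0101010011000101110111 → 0, fb=1
56: 1010100110001011101111 → 1, fb=1
57: 0101001100010111011111 → 0, fb=1
58: 1010011000101110111111 → 1, fb=1
59: 0100110001011101111111 → 0, fb=1
60: 1001100010111011111111 → 1, fb=1
61: 0011000101110111111111 → 0, fb=0
62: 0110001011101111111110 → 0, fb=1
63: 1100010111011111111101 → 1, fb=0
64: 1000101110111111111010 → 1, fb=1
65: 0001011101111111110101 → 0, fb=0
66: 0010111011111111101010 → 0, fb=0
67: 0101110111111111010100 → 0, fb=1
68: 1011101111111110101001 → 1, fb=1
69: 0111011111111101010011 → 0, fb=1
70: 1110111111111010100111 → 1, fb=0
71: 1101111111110101001110 → 1, fb=0
72: 1011111111101010011100 → 1, fb=1
73: 0111111111010100111001 → 0, fb=1
74: 1111111110101001110011 → 1, fb=0
75: 1111111101010011100110 → 1, fb=0
76: 1111111010100111001100 → 1, fb=0
77: 1111110101001110011000 → 1, fb=0
78: 1111101010011100110000 → 1, fb=0
79: 1111010100111001100000 → 1, fb=0
80: 1110101001110011000000 → 1, fb=0
81: 1101010011100110000000 → 1, fb=0
82: 1010100111001100000000 → 1, fb=1
83: 0101001110011000000001 → 0, fb=1
84: 1010011100110000000011 → 1, fb=1
85: 0100111001100000000111 → 0, fb=1
86: 1001110011000000001111 → 1, fb=1
87: 0011100110000000011111 → 0, fb=0
88: 0111001100000000111110 → 0, fb=1
89: 1110011000000001111101 → 1, fb=0
90: 1100110000000011111010 → 1, fb=0
91: 1001100000000111110100 → 1, fb=1
92: 0011000000001111101001 → 0, fb=0
93: 0110000000011111010010 → 0, fb=1
94: 1100000000111110100101 → 1, fb=0
95: 1000000001111101001010 → 1, fb=1
96: 0000000011111010010101 → 0, fb=0
97: 0000000111110100101010 → 0, fb=0
98: 0000001111101001010100 → 0, fb=0
99: 0000011111010010101000 → 0, fb=0
100: 0000111110100101010000 → 0, fb=0
101: 0001111101001010100000 → 0, fb=0
102: 0011111010010101000000 → 0, fb=0
103: 0111110100101010000000 → 0, fb=1
104: 1111101001010100000001 → 1, fb=0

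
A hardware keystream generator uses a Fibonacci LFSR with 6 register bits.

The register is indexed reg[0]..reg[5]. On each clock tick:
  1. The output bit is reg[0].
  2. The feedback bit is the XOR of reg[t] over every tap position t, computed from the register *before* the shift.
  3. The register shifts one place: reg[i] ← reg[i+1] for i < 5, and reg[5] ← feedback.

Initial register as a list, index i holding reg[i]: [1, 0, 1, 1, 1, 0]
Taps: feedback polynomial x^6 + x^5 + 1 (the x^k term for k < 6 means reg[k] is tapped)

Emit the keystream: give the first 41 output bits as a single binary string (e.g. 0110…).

10111011010010011100010111100101000110000

step | reg (before) | out | fb
   0 | 101110 | 1 | 1
   1 | 011101 | 0 | 1
   2 | 111011 | 1 | 0
   3 | 110110 | 1 | 1
   4 | 101101 | 1 | 0
   5 | 011010 | 0 | 0
   6 | 110100 | 1 | 1
   7 | 101001 | 1 | 0
   8 | 010010 | 0 | 0
   9 | 100100 | 1 | 1
  10 | 001001 | 0 | 1
  11 | 010011 | 0 | 1
  12 | 100111 | 1 | 0
  13 | 001110 | 0 | 0
  14 | 011100 | 0 | 0
  15 | 111000 | 1 | 1
  16 | 110001 | 1 | 0
  17 | 100010 | 1 | 1
  18 | 000101 | 0 | 1
  19 | 001011 | 0 | 1
  20 | 010111 | 0 | 1
  21 | 101111 | 1 | 0
  22 | 011110 | 0 | 0
  23 | 111100 | 1 | 1
  24 | 111001 | 1 | 0
  25 | 110010 | 1 | 1
  26 | 100101 | 1 | 0
  27 | 001010 | 0 | 0
  28 | 010100 | 0 | 0
  29 | 101000 | 1 | 1
  30 | 010001 | 0 | 1
  31 | 100011 | 1 | 0
  32 | 000110 | 0 | 0
  33 | 001100 | 0 | 0
  34 | 011000 | 0 | 0
  35 | 110000 | 1 | 1
  36 | 100001 | 1 | 0
  37 | 000010 | 0 | 0
  38 | 000100 | 0 | 0
  39 | 001000 | 0 | 0
  40 | 010000 | 0 | 0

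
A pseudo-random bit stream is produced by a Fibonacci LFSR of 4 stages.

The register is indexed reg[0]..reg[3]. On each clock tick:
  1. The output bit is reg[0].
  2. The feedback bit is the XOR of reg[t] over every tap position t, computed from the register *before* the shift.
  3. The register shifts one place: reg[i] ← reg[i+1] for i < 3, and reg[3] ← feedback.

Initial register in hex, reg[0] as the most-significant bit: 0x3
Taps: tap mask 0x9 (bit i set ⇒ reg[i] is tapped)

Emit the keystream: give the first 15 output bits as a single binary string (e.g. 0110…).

tick  register→output (feedback)
  0  0011→0 (1)
  1  0111→0 (1)
  2  1111→1 (0)
  3  1110→1 (1)
  4  1101→1 (0)
  5  1010→1 (1)
  6  0101→0 (1)
  7  1011→1 (0)
  8  0110→0 (0)
  9  1100→1 (1)
 10  1001→1 (0)
 11  0010→0 (0)
 12  0100→0 (0)
 13  1000→1 (1)
 14  0001→0 (1)

001111010110010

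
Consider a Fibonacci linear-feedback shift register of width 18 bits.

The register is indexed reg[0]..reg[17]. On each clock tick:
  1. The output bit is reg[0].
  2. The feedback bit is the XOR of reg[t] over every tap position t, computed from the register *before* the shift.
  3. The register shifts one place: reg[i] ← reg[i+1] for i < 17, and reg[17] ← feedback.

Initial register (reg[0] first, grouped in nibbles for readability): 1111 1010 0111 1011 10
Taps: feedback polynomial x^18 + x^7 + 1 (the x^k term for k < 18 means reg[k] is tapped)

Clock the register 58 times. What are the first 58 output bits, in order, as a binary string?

1111101001111011101100011110100011010001011000000001100001

step | reg (before) | out | fb
   0 | 111110100111101110 | 1 | 1
   1 | 111101001111011101 | 1 | 1
   2 | 111010011110111011 | 1 | 0
   3 | 110100111101110110 | 1 | 0
   4 | 101001111011101100 | 1 | 0
   5 | 010011110111011000 | 0 | 1
   6 | 100111101110110001 | 1 | 1
   7 | 001111011101100011 | 0 | 1
   8 | 011110111011000111 | 0 | 1
   9 | 111101110110001111 | 1 | 0
  10 | 111011101100011110 | 1 | 1
  11 | 110111011000111101 | 1 | 0
  12 | 101110110001111010 | 1 | 0
  13 | 011101100011110100 | 0 | 0
  14 | 111011000111101000 | 1 | 1
  15 | 110110001111010001 | 1 | 1
  16 | 101100011110100011 | 1 | 0
  17 | 011000111101000110 | 0 | 1
  18 | 110001111010001101 | 1 | 0
  19 | 100011110100011010 | 1 | 0
  20 | 000111101000110100 | 0 | 0
  21 | 001111010001101000 | 0 | 1
  22 | 011110100011010001 | 0 | 0
  23 | 111101000110100010 | 1 | 1
  24 | 111010001101000101 | 1 | 1
  25 | 110100011010001011 | 1 | 0
  26 | 101000110100010110 | 1 | 0
  27 | 010001101000101100 | 0 | 0
  28 | 100011010001011000 | 1 | 0
  29 | 000110100010110000 | 0 | 0
  30 | 001101000101100000 | 0 | 0
  31 | 011010001011000000 | 0 | 0
  32 | 110100010110000000 | 1 | 0
  33 | 101000101100000000 | 1 | 1
  34 | 010001011000000001 | 0 | 1
  35 | 100010110000000011 | 1 | 0
  36 | 000101100000000110 | 0 | 0
  37 | 001011000000001100 | 0 | 0
  38 | 010110000000011000 | 0 | 0
  39 | 101100000000110000 | 1 | 1
  40 | 011000000001100001 | 0 | 0
  41 | 110000000011000010 | 1 | 1
  42 | 100000000110000101 | 1 | 1
  43 | 000000001100001011 | 0 | 0
  44 | 000000011000010110 | 0 | 1
  45 | 000000110000101101 | 0 | 1
  46 | 000001100001011011 | 0 | 0
  47 | 000011000010110110 | 0 | 0
  48 | 000110000101101100 | 0 | 0
  49 | 001100001011011000 | 0 | 0
  50 | 011000010110110000 | 0 | 1
  51 | 110000101101100001 | 1 | 1
  52 | 100001011011000011 | 1 | 0
  53 | 000010110110000110 | 0 | 1
  54 | 000101101100001101 | 0 | 0
  55 | 001011011000011010 | 0 | 1
  56 | 010110110000110101 | 0 | 1
  57 | 101101100001101011 | 1 | 1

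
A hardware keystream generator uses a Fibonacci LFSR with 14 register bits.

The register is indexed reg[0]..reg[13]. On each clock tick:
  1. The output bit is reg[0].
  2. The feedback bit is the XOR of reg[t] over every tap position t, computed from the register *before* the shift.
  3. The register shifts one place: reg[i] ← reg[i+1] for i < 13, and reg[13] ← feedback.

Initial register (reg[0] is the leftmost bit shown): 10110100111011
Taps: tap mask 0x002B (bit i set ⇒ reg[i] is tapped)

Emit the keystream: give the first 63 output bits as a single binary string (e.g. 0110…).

k : reg_k → out_k, fb_k
0: 10110100111011 → 1, fb=1
1: 01101001110111 → 0, fb=1
2: 11010011101111 → 1, fb=1
3: 10100111011111 → 1, fb=0
4: 01001110111110 → 0, fb=0
5: 10011101111100 → 1, fb=1
6: 00111011111001 → 0, fb=1
7: 01110111110011 → 0, fb=1
8: 11101111100111 → 1, fb=1
9: 11011111001111 → 1, fb=0
10: 10111110011110 → 1, fb=1
11: 01111100111101 → 0, fb=1
12: 11111001111011 → 1, fb=1
13: 11110011110111 → 1, fb=1
14: 11100111101111 → 1, fb=1
15: 11001111011111 → 1, fb=1
16: 10011110111111 → 1, fb=1
17: 00111101111111 → 0, fb=0
18: 01111011111110 → 0, fb=0
19: 11110111111100 → 1, fb=0
20: 11101111111000 → 1, fb=1
21: 11011111110001 → 1, fb=0
22: 10111111100010 → 1, fb=1
23: 01111111000101 → 0, fb=1
24: 11111110001011 → 1, fb=0
25: 11111100010110 → 1, fb=0
26: 11111000101100 → 1, fb=1
27: 11110001011001 → 1, fb=1
28: 11100010110011 → 1, fb=0
29: 11000101100110 → 1, fb=1
30: 10001011001101 → 1, fb=1
31: 00010110011011 → 0, fb=0
32: 00101100110110 → 0, fb=1
33: 01011001101101 → 0, fb=0
34: 10110011011010 → 1, fb=0
35: 01100110110100 → 0, fb=0
36: 11001101101000 → 1, fb=1
37: 10011011010001 → 1, fb=0
38: 00110110100010 → 0, fb=0
39: 01101101000100 → 0, fb=0
40: 11011010001000 → 1, fb=1
41: 10110100010001 → 1, fb=1
42: 01101000100011 → 0, fb=1
43: 11010001000111 → 1, fb=1
44: 10100010001111 → 1, fb=1
45: 01000100011111 → 0, fb=0
46: 10001000111110 → 1, fb=1
47: 00010001111101 → 0, fb=1
48: 00100011111011 → 0, fb=0
49: 01000111110110 → 0, fb=0
50: 10001111101100 → 1, fb=0
51: 00011111011000 → 0, fb=0
52: 00111110110000 → 0, fb=0
53: 01111101100000 → 0, fb=1
54: 11111011000001 → 1, fb=1
55: 11110110000011 → 1, fb=0
56: 11101100000110 → 1, fb=1
57: 11011000001101 → 1, fb=1
58: 10110000011011 → 1, fb=0
59: 01100000110110 → 0, fb=1
60: 11000001101101 → 1, fb=0
61: 10000011011010 → 1, fb=1
62: 00000110110101 → 0, fb=1

101101001110111110011110111111100010110011011010001000111110110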